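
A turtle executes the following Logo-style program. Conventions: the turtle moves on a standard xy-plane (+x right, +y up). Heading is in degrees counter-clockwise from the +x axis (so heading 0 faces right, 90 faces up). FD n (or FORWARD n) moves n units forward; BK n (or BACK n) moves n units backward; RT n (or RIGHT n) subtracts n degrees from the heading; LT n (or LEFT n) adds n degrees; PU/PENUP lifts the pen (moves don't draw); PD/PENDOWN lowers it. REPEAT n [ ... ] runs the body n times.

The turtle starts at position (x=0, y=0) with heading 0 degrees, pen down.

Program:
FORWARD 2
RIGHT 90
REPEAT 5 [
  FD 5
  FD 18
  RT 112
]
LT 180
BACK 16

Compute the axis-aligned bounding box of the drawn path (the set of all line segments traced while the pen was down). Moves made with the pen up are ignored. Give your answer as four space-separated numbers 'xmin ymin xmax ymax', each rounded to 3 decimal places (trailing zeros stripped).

Answer: -19.325 -23 6.007 2.161

Derivation:
Executing turtle program step by step:
Start: pos=(0,0), heading=0, pen down
FD 2: (0,0) -> (2,0) [heading=0, draw]
RT 90: heading 0 -> 270
REPEAT 5 [
  -- iteration 1/5 --
  FD 5: (2,0) -> (2,-5) [heading=270, draw]
  FD 18: (2,-5) -> (2,-23) [heading=270, draw]
  RT 112: heading 270 -> 158
  -- iteration 2/5 --
  FD 5: (2,-23) -> (-2.636,-21.127) [heading=158, draw]
  FD 18: (-2.636,-21.127) -> (-19.325,-14.384) [heading=158, draw]
  RT 112: heading 158 -> 46
  -- iteration 3/5 --
  FD 5: (-19.325,-14.384) -> (-15.852,-10.787) [heading=46, draw]
  FD 18: (-15.852,-10.787) -> (-3.348,2.161) [heading=46, draw]
  RT 112: heading 46 -> 294
  -- iteration 4/5 --
  FD 5: (-3.348,2.161) -> (-1.314,-2.407) [heading=294, draw]
  FD 18: (-1.314,-2.407) -> (6.007,-18.851) [heading=294, draw]
  RT 112: heading 294 -> 182
  -- iteration 5/5 --
  FD 5: (6.007,-18.851) -> (1.01,-19.025) [heading=182, draw]
  FD 18: (1.01,-19.025) -> (-16.979,-19.653) [heading=182, draw]
  RT 112: heading 182 -> 70
]
LT 180: heading 70 -> 250
BK 16: (-16.979,-19.653) -> (-11.507,-4.618) [heading=250, draw]
Final: pos=(-11.507,-4.618), heading=250, 12 segment(s) drawn

Segment endpoints: x in {-19.325, -16.979, -15.852, -11.507, -3.348, -2.636, -1.314, 0, 1.01, 2, 2, 2, 6.007}, y in {-23, -21.127, -19.653, -19.025, -18.851, -14.384, -10.787, -5, -4.618, -2.407, 0, 2.161}
xmin=-19.325, ymin=-23, xmax=6.007, ymax=2.161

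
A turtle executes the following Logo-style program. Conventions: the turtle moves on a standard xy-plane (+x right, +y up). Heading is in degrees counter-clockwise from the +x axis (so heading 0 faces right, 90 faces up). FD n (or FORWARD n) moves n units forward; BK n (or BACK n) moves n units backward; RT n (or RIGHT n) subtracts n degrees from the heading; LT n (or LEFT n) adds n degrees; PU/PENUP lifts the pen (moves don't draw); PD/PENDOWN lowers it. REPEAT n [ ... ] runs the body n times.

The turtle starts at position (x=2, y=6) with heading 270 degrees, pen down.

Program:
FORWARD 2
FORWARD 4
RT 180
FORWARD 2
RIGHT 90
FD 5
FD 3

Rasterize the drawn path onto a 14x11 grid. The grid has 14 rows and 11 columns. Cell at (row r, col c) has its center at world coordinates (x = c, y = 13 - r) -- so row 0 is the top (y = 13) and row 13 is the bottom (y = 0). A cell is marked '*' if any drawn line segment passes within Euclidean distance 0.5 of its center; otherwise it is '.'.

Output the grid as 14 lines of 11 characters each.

Answer: ...........
...........
...........
...........
...........
...........
...........
..*........
..*........
..*........
..*........
..*********
..*........
..*........

Derivation:
Segment 0: (2,6) -> (2,4)
Segment 1: (2,4) -> (2,0)
Segment 2: (2,0) -> (2,2)
Segment 3: (2,2) -> (7,2)
Segment 4: (7,2) -> (10,2)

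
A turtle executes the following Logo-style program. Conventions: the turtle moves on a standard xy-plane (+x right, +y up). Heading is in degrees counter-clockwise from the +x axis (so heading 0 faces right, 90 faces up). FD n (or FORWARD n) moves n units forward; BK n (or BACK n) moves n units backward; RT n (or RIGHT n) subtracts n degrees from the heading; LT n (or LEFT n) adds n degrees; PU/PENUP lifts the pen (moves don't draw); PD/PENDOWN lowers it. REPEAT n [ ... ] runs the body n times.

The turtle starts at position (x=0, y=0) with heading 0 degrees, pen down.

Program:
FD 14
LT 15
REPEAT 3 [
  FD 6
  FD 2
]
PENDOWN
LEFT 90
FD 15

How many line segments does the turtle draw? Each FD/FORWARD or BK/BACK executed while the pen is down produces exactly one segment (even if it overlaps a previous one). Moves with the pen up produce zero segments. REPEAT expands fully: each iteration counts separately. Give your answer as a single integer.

Answer: 8

Derivation:
Executing turtle program step by step:
Start: pos=(0,0), heading=0, pen down
FD 14: (0,0) -> (14,0) [heading=0, draw]
LT 15: heading 0 -> 15
REPEAT 3 [
  -- iteration 1/3 --
  FD 6: (14,0) -> (19.796,1.553) [heading=15, draw]
  FD 2: (19.796,1.553) -> (21.727,2.071) [heading=15, draw]
  -- iteration 2/3 --
  FD 6: (21.727,2.071) -> (27.523,3.623) [heading=15, draw]
  FD 2: (27.523,3.623) -> (29.455,4.141) [heading=15, draw]
  -- iteration 3/3 --
  FD 6: (29.455,4.141) -> (35.25,5.694) [heading=15, draw]
  FD 2: (35.25,5.694) -> (37.182,6.212) [heading=15, draw]
]
PD: pen down
LT 90: heading 15 -> 105
FD 15: (37.182,6.212) -> (33.3,20.701) [heading=105, draw]
Final: pos=(33.3,20.701), heading=105, 8 segment(s) drawn
Segments drawn: 8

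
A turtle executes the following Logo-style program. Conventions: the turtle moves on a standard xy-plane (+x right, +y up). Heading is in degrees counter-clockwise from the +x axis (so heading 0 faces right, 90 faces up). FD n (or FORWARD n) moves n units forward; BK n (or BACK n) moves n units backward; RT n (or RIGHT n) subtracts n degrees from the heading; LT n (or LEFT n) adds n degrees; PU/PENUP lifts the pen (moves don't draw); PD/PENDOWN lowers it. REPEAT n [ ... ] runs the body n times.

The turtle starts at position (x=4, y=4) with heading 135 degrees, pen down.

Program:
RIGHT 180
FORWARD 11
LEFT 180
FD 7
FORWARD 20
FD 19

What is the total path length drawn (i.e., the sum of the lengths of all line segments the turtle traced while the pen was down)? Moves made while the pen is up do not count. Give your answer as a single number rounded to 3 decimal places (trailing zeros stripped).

Executing turtle program step by step:
Start: pos=(4,4), heading=135, pen down
RT 180: heading 135 -> 315
FD 11: (4,4) -> (11.778,-3.778) [heading=315, draw]
LT 180: heading 315 -> 135
FD 7: (11.778,-3.778) -> (6.828,1.172) [heading=135, draw]
FD 20: (6.828,1.172) -> (-7.314,15.314) [heading=135, draw]
FD 19: (-7.314,15.314) -> (-20.749,28.749) [heading=135, draw]
Final: pos=(-20.749,28.749), heading=135, 4 segment(s) drawn

Segment lengths:
  seg 1: (4,4) -> (11.778,-3.778), length = 11
  seg 2: (11.778,-3.778) -> (6.828,1.172), length = 7
  seg 3: (6.828,1.172) -> (-7.314,15.314), length = 20
  seg 4: (-7.314,15.314) -> (-20.749,28.749), length = 19
Total = 57

Answer: 57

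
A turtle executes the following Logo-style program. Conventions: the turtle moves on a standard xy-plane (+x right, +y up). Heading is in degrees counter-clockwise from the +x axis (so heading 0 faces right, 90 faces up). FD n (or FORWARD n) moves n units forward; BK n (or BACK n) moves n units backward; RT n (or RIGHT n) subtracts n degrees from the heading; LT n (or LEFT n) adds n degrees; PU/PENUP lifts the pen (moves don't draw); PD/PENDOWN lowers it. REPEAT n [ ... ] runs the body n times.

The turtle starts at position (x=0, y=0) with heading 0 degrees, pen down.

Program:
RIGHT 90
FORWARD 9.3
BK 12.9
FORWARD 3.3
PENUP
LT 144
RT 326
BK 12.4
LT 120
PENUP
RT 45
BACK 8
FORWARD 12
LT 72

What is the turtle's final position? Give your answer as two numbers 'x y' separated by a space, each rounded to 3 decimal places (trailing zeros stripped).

Executing turtle program step by step:
Start: pos=(0,0), heading=0, pen down
RT 90: heading 0 -> 270
FD 9.3: (0,0) -> (0,-9.3) [heading=270, draw]
BK 12.9: (0,-9.3) -> (0,3.6) [heading=270, draw]
FD 3.3: (0,3.6) -> (0,0.3) [heading=270, draw]
PU: pen up
LT 144: heading 270 -> 54
RT 326: heading 54 -> 88
BK 12.4: (0,0.3) -> (-0.433,-12.092) [heading=88, move]
LT 120: heading 88 -> 208
PU: pen up
RT 45: heading 208 -> 163
BK 8: (-0.433,-12.092) -> (7.218,-14.431) [heading=163, move]
FD 12: (7.218,-14.431) -> (-4.258,-10.923) [heading=163, move]
LT 72: heading 163 -> 235
Final: pos=(-4.258,-10.923), heading=235, 3 segment(s) drawn

Answer: -4.258 -10.923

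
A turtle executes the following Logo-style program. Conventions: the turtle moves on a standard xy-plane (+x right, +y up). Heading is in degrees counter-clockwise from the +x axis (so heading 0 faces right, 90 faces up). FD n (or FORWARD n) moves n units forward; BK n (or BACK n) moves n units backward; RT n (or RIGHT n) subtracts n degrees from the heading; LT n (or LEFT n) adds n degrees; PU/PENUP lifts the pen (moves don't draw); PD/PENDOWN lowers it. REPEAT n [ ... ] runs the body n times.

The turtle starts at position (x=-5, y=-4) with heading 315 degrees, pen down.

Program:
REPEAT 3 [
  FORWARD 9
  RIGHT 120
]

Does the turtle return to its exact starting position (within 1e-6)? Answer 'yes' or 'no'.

Executing turtle program step by step:
Start: pos=(-5,-4), heading=315, pen down
REPEAT 3 [
  -- iteration 1/3 --
  FD 9: (-5,-4) -> (1.364,-10.364) [heading=315, draw]
  RT 120: heading 315 -> 195
  -- iteration 2/3 --
  FD 9: (1.364,-10.364) -> (-7.329,-12.693) [heading=195, draw]
  RT 120: heading 195 -> 75
  -- iteration 3/3 --
  FD 9: (-7.329,-12.693) -> (-5,-4) [heading=75, draw]
  RT 120: heading 75 -> 315
]
Final: pos=(-5,-4), heading=315, 3 segment(s) drawn

Start position: (-5, -4)
Final position: (-5, -4)
Distance = 0; < 1e-6 -> CLOSED

Answer: yes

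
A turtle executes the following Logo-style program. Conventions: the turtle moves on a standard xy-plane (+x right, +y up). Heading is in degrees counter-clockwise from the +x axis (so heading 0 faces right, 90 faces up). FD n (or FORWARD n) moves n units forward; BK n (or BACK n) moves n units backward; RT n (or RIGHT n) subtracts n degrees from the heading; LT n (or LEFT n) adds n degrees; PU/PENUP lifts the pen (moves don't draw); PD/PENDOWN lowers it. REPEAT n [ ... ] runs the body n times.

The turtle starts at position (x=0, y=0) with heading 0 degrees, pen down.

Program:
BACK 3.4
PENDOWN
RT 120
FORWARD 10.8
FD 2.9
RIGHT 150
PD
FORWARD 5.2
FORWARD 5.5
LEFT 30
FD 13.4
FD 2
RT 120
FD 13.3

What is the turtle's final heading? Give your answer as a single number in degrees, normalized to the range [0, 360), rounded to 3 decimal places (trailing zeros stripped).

Executing turtle program step by step:
Start: pos=(0,0), heading=0, pen down
BK 3.4: (0,0) -> (-3.4,0) [heading=0, draw]
PD: pen down
RT 120: heading 0 -> 240
FD 10.8: (-3.4,0) -> (-8.8,-9.353) [heading=240, draw]
FD 2.9: (-8.8,-9.353) -> (-10.25,-11.865) [heading=240, draw]
RT 150: heading 240 -> 90
PD: pen down
FD 5.2: (-10.25,-11.865) -> (-10.25,-6.665) [heading=90, draw]
FD 5.5: (-10.25,-6.665) -> (-10.25,-1.165) [heading=90, draw]
LT 30: heading 90 -> 120
FD 13.4: (-10.25,-1.165) -> (-16.95,10.44) [heading=120, draw]
FD 2: (-16.95,10.44) -> (-17.95,12.172) [heading=120, draw]
RT 120: heading 120 -> 0
FD 13.3: (-17.95,12.172) -> (-4.65,12.172) [heading=0, draw]
Final: pos=(-4.65,12.172), heading=0, 8 segment(s) drawn

Answer: 0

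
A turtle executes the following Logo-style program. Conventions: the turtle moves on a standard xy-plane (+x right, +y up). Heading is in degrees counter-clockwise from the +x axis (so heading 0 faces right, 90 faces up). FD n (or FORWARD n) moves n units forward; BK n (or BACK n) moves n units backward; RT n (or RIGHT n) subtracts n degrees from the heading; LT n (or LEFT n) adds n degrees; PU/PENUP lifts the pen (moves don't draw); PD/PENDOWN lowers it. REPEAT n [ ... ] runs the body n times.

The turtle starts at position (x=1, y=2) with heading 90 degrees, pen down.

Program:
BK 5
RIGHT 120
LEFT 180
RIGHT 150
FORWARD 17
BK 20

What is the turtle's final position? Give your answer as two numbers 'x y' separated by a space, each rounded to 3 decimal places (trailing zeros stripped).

Executing turtle program step by step:
Start: pos=(1,2), heading=90, pen down
BK 5: (1,2) -> (1,-3) [heading=90, draw]
RT 120: heading 90 -> 330
LT 180: heading 330 -> 150
RT 150: heading 150 -> 0
FD 17: (1,-3) -> (18,-3) [heading=0, draw]
BK 20: (18,-3) -> (-2,-3) [heading=0, draw]
Final: pos=(-2,-3), heading=0, 3 segment(s) drawn

Answer: -2 -3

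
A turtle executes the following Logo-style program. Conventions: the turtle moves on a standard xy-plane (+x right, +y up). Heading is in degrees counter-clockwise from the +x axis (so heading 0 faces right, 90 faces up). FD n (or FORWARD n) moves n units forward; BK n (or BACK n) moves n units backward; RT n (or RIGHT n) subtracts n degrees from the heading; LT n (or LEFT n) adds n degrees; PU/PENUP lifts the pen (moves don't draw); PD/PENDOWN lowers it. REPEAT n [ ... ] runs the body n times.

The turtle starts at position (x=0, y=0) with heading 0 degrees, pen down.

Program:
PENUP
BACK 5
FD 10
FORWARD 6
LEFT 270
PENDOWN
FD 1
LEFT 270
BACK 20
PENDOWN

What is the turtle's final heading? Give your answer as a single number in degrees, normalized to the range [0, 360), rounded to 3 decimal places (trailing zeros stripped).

Answer: 180

Derivation:
Executing turtle program step by step:
Start: pos=(0,0), heading=0, pen down
PU: pen up
BK 5: (0,0) -> (-5,0) [heading=0, move]
FD 10: (-5,0) -> (5,0) [heading=0, move]
FD 6: (5,0) -> (11,0) [heading=0, move]
LT 270: heading 0 -> 270
PD: pen down
FD 1: (11,0) -> (11,-1) [heading=270, draw]
LT 270: heading 270 -> 180
BK 20: (11,-1) -> (31,-1) [heading=180, draw]
PD: pen down
Final: pos=(31,-1), heading=180, 2 segment(s) drawn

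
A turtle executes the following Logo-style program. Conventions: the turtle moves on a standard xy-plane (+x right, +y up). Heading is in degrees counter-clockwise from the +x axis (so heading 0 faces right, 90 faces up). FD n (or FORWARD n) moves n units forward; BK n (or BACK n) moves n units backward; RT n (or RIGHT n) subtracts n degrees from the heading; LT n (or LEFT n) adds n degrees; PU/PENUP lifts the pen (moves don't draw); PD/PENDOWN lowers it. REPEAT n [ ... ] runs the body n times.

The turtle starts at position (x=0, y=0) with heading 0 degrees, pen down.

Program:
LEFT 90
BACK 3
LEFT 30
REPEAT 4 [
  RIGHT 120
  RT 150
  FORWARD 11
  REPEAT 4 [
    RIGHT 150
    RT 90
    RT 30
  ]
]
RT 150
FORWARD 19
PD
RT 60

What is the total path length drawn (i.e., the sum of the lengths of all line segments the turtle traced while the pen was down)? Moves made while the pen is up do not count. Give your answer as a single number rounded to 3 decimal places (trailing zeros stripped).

Answer: 66

Derivation:
Executing turtle program step by step:
Start: pos=(0,0), heading=0, pen down
LT 90: heading 0 -> 90
BK 3: (0,0) -> (0,-3) [heading=90, draw]
LT 30: heading 90 -> 120
REPEAT 4 [
  -- iteration 1/4 --
  RT 120: heading 120 -> 0
  RT 150: heading 0 -> 210
  FD 11: (0,-3) -> (-9.526,-8.5) [heading=210, draw]
  REPEAT 4 [
    -- iteration 1/4 --
    RT 150: heading 210 -> 60
    RT 90: heading 60 -> 330
    RT 30: heading 330 -> 300
    -- iteration 2/4 --
    RT 150: heading 300 -> 150
    RT 90: heading 150 -> 60
    RT 30: heading 60 -> 30
    -- iteration 3/4 --
    RT 150: heading 30 -> 240
    RT 90: heading 240 -> 150
    RT 30: heading 150 -> 120
    -- iteration 4/4 --
    RT 150: heading 120 -> 330
    RT 90: heading 330 -> 240
    RT 30: heading 240 -> 210
  ]
  -- iteration 2/4 --
  RT 120: heading 210 -> 90
  RT 150: heading 90 -> 300
  FD 11: (-9.526,-8.5) -> (-4.026,-18.026) [heading=300, draw]
  REPEAT 4 [
    -- iteration 1/4 --
    RT 150: heading 300 -> 150
    RT 90: heading 150 -> 60
    RT 30: heading 60 -> 30
    -- iteration 2/4 --
    RT 150: heading 30 -> 240
    RT 90: heading 240 -> 150
    RT 30: heading 150 -> 120
    -- iteration 3/4 --
    RT 150: heading 120 -> 330
    RT 90: heading 330 -> 240
    RT 30: heading 240 -> 210
    -- iteration 4/4 --
    RT 150: heading 210 -> 60
    RT 90: heading 60 -> 330
    RT 30: heading 330 -> 300
  ]
  -- iteration 3/4 --
  RT 120: heading 300 -> 180
  RT 150: heading 180 -> 30
  FD 11: (-4.026,-18.026) -> (5.5,-12.526) [heading=30, draw]
  REPEAT 4 [
    -- iteration 1/4 --
    RT 150: heading 30 -> 240
    RT 90: heading 240 -> 150
    RT 30: heading 150 -> 120
    -- iteration 2/4 --
    RT 150: heading 120 -> 330
    RT 90: heading 330 -> 240
    RT 30: heading 240 -> 210
    -- iteration 3/4 --
    RT 150: heading 210 -> 60
    RT 90: heading 60 -> 330
    RT 30: heading 330 -> 300
    -- iteration 4/4 --
    RT 150: heading 300 -> 150
    RT 90: heading 150 -> 60
    RT 30: heading 60 -> 30
  ]
  -- iteration 4/4 --
  RT 120: heading 30 -> 270
  RT 150: heading 270 -> 120
  FD 11: (5.5,-12.526) -> (0,-3) [heading=120, draw]
  REPEAT 4 [
    -- iteration 1/4 --
    RT 150: heading 120 -> 330
    RT 90: heading 330 -> 240
    RT 30: heading 240 -> 210
    -- iteration 2/4 --
    RT 150: heading 210 -> 60
    RT 90: heading 60 -> 330
    RT 30: heading 330 -> 300
    -- iteration 3/4 --
    RT 150: heading 300 -> 150
    RT 90: heading 150 -> 60
    RT 30: heading 60 -> 30
    -- iteration 4/4 --
    RT 150: heading 30 -> 240
    RT 90: heading 240 -> 150
    RT 30: heading 150 -> 120
  ]
]
RT 150: heading 120 -> 330
FD 19: (0,-3) -> (16.454,-12.5) [heading=330, draw]
PD: pen down
RT 60: heading 330 -> 270
Final: pos=(16.454,-12.5), heading=270, 6 segment(s) drawn

Segment lengths:
  seg 1: (0,0) -> (0,-3), length = 3
  seg 2: (0,-3) -> (-9.526,-8.5), length = 11
  seg 3: (-9.526,-8.5) -> (-4.026,-18.026), length = 11
  seg 4: (-4.026,-18.026) -> (5.5,-12.526), length = 11
  seg 5: (5.5,-12.526) -> (0,-3), length = 11
  seg 6: (0,-3) -> (16.454,-12.5), length = 19
Total = 66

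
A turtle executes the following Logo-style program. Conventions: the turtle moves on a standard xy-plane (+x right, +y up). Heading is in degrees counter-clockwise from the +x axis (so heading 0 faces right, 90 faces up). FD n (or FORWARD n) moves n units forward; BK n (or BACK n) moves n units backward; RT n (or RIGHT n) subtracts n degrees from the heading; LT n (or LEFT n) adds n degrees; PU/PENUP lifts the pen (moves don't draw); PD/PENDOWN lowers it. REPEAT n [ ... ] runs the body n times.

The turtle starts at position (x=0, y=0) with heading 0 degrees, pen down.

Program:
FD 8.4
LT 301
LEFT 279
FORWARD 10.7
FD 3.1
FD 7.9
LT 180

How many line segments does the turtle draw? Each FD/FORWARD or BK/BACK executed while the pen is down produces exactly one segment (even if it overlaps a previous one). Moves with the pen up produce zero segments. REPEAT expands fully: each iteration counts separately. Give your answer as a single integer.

Answer: 4

Derivation:
Executing turtle program step by step:
Start: pos=(0,0), heading=0, pen down
FD 8.4: (0,0) -> (8.4,0) [heading=0, draw]
LT 301: heading 0 -> 301
LT 279: heading 301 -> 220
FD 10.7: (8.4,0) -> (0.203,-6.878) [heading=220, draw]
FD 3.1: (0.203,-6.878) -> (-2.171,-8.87) [heading=220, draw]
FD 7.9: (-2.171,-8.87) -> (-8.223,-13.948) [heading=220, draw]
LT 180: heading 220 -> 40
Final: pos=(-8.223,-13.948), heading=40, 4 segment(s) drawn
Segments drawn: 4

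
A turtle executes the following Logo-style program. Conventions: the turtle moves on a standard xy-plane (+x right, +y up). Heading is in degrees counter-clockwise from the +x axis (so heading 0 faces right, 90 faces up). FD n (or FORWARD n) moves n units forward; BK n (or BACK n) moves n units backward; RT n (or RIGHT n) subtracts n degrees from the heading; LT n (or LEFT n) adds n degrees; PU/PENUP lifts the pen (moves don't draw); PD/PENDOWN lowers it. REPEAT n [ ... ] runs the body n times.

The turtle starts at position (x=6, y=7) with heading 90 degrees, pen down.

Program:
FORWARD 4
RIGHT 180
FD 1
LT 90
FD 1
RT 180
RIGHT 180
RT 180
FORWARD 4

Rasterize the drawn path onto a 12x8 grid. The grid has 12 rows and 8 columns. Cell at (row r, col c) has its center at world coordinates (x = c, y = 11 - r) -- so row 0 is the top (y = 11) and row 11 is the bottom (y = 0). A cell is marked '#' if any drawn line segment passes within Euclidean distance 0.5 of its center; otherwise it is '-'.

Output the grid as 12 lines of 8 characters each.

Answer: ------#-
---#####
------#-
------#-
------#-
--------
--------
--------
--------
--------
--------
--------

Derivation:
Segment 0: (6,7) -> (6,11)
Segment 1: (6,11) -> (6,10)
Segment 2: (6,10) -> (7,10)
Segment 3: (7,10) -> (3,10)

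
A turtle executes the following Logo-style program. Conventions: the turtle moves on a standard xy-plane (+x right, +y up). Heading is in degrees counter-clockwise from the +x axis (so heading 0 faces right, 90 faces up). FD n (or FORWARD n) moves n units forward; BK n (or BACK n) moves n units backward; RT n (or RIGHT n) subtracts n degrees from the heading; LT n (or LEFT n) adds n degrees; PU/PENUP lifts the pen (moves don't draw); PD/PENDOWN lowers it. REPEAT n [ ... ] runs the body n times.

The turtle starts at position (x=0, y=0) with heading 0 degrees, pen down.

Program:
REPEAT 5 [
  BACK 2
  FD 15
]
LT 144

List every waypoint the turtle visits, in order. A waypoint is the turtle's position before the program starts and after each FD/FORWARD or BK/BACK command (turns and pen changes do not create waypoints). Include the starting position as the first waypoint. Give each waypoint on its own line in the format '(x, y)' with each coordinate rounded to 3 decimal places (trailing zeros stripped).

Answer: (0, 0)
(-2, 0)
(13, 0)
(11, 0)
(26, 0)
(24, 0)
(39, 0)
(37, 0)
(52, 0)
(50, 0)
(65, 0)

Derivation:
Executing turtle program step by step:
Start: pos=(0,0), heading=0, pen down
REPEAT 5 [
  -- iteration 1/5 --
  BK 2: (0,0) -> (-2,0) [heading=0, draw]
  FD 15: (-2,0) -> (13,0) [heading=0, draw]
  -- iteration 2/5 --
  BK 2: (13,0) -> (11,0) [heading=0, draw]
  FD 15: (11,0) -> (26,0) [heading=0, draw]
  -- iteration 3/5 --
  BK 2: (26,0) -> (24,0) [heading=0, draw]
  FD 15: (24,0) -> (39,0) [heading=0, draw]
  -- iteration 4/5 --
  BK 2: (39,0) -> (37,0) [heading=0, draw]
  FD 15: (37,0) -> (52,0) [heading=0, draw]
  -- iteration 5/5 --
  BK 2: (52,0) -> (50,0) [heading=0, draw]
  FD 15: (50,0) -> (65,0) [heading=0, draw]
]
LT 144: heading 0 -> 144
Final: pos=(65,0), heading=144, 10 segment(s) drawn
Waypoints (11 total):
(0, 0)
(-2, 0)
(13, 0)
(11, 0)
(26, 0)
(24, 0)
(39, 0)
(37, 0)
(52, 0)
(50, 0)
(65, 0)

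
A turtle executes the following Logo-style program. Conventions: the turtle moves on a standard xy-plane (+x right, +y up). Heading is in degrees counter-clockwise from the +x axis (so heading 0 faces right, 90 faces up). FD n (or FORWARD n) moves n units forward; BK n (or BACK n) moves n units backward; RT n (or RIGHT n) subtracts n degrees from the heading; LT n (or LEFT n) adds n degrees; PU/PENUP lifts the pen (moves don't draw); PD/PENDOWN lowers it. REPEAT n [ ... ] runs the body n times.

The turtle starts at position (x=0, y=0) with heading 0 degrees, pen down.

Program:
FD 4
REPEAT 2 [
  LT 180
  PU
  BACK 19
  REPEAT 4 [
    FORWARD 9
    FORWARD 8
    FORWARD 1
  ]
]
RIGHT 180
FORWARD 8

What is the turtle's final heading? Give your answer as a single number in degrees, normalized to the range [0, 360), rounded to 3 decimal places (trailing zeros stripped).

Answer: 180

Derivation:
Executing turtle program step by step:
Start: pos=(0,0), heading=0, pen down
FD 4: (0,0) -> (4,0) [heading=0, draw]
REPEAT 2 [
  -- iteration 1/2 --
  LT 180: heading 0 -> 180
  PU: pen up
  BK 19: (4,0) -> (23,0) [heading=180, move]
  REPEAT 4 [
    -- iteration 1/4 --
    FD 9: (23,0) -> (14,0) [heading=180, move]
    FD 8: (14,0) -> (6,0) [heading=180, move]
    FD 1: (6,0) -> (5,0) [heading=180, move]
    -- iteration 2/4 --
    FD 9: (5,0) -> (-4,0) [heading=180, move]
    FD 8: (-4,0) -> (-12,0) [heading=180, move]
    FD 1: (-12,0) -> (-13,0) [heading=180, move]
    -- iteration 3/4 --
    FD 9: (-13,0) -> (-22,0) [heading=180, move]
    FD 8: (-22,0) -> (-30,0) [heading=180, move]
    FD 1: (-30,0) -> (-31,0) [heading=180, move]
    -- iteration 4/4 --
    FD 9: (-31,0) -> (-40,0) [heading=180, move]
    FD 8: (-40,0) -> (-48,0) [heading=180, move]
    FD 1: (-48,0) -> (-49,0) [heading=180, move]
  ]
  -- iteration 2/2 --
  LT 180: heading 180 -> 0
  PU: pen up
  BK 19: (-49,0) -> (-68,0) [heading=0, move]
  REPEAT 4 [
    -- iteration 1/4 --
    FD 9: (-68,0) -> (-59,0) [heading=0, move]
    FD 8: (-59,0) -> (-51,0) [heading=0, move]
    FD 1: (-51,0) -> (-50,0) [heading=0, move]
    -- iteration 2/4 --
    FD 9: (-50,0) -> (-41,0) [heading=0, move]
    FD 8: (-41,0) -> (-33,0) [heading=0, move]
    FD 1: (-33,0) -> (-32,0) [heading=0, move]
    -- iteration 3/4 --
    FD 9: (-32,0) -> (-23,0) [heading=0, move]
    FD 8: (-23,0) -> (-15,0) [heading=0, move]
    FD 1: (-15,0) -> (-14,0) [heading=0, move]
    -- iteration 4/4 --
    FD 9: (-14,0) -> (-5,0) [heading=0, move]
    FD 8: (-5,0) -> (3,0) [heading=0, move]
    FD 1: (3,0) -> (4,0) [heading=0, move]
  ]
]
RT 180: heading 0 -> 180
FD 8: (4,0) -> (-4,0) [heading=180, move]
Final: pos=(-4,0), heading=180, 1 segment(s) drawn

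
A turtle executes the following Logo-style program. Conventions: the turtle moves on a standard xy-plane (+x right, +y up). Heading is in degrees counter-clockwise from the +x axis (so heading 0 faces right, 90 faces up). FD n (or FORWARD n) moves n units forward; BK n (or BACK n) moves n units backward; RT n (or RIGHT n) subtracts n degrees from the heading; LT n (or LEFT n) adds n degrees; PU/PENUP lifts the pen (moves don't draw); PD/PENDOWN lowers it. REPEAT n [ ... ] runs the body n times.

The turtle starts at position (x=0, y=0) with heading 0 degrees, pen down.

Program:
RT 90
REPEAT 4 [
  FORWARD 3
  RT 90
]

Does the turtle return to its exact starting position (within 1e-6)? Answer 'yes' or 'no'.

Answer: yes

Derivation:
Executing turtle program step by step:
Start: pos=(0,0), heading=0, pen down
RT 90: heading 0 -> 270
REPEAT 4 [
  -- iteration 1/4 --
  FD 3: (0,0) -> (0,-3) [heading=270, draw]
  RT 90: heading 270 -> 180
  -- iteration 2/4 --
  FD 3: (0,-3) -> (-3,-3) [heading=180, draw]
  RT 90: heading 180 -> 90
  -- iteration 3/4 --
  FD 3: (-3,-3) -> (-3,0) [heading=90, draw]
  RT 90: heading 90 -> 0
  -- iteration 4/4 --
  FD 3: (-3,0) -> (0,0) [heading=0, draw]
  RT 90: heading 0 -> 270
]
Final: pos=(0,0), heading=270, 4 segment(s) drawn

Start position: (0, 0)
Final position: (0, 0)
Distance = 0; < 1e-6 -> CLOSED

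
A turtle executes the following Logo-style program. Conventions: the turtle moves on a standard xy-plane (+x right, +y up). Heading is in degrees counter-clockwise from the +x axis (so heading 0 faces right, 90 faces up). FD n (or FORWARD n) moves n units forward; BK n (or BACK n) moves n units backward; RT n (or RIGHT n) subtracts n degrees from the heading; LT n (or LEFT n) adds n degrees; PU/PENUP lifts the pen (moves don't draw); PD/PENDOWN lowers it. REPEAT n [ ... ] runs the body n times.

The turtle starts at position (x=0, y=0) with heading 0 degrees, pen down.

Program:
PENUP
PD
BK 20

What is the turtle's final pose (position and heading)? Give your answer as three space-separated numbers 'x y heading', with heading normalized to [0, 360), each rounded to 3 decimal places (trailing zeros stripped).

Executing turtle program step by step:
Start: pos=(0,0), heading=0, pen down
PU: pen up
PD: pen down
BK 20: (0,0) -> (-20,0) [heading=0, draw]
Final: pos=(-20,0), heading=0, 1 segment(s) drawn

Answer: -20 0 0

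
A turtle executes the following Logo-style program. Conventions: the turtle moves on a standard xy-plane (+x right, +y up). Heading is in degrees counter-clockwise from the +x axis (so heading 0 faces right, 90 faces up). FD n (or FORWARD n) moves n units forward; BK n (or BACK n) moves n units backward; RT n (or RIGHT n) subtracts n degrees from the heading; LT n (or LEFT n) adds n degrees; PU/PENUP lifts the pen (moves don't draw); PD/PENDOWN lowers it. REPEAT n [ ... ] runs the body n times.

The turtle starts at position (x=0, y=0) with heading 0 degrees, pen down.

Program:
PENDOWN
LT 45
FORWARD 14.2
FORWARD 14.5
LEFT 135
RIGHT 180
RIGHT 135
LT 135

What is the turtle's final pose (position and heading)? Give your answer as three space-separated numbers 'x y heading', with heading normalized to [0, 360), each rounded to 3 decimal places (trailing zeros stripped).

Executing turtle program step by step:
Start: pos=(0,0), heading=0, pen down
PD: pen down
LT 45: heading 0 -> 45
FD 14.2: (0,0) -> (10.041,10.041) [heading=45, draw]
FD 14.5: (10.041,10.041) -> (20.294,20.294) [heading=45, draw]
LT 135: heading 45 -> 180
RT 180: heading 180 -> 0
RT 135: heading 0 -> 225
LT 135: heading 225 -> 0
Final: pos=(20.294,20.294), heading=0, 2 segment(s) drawn

Answer: 20.294 20.294 0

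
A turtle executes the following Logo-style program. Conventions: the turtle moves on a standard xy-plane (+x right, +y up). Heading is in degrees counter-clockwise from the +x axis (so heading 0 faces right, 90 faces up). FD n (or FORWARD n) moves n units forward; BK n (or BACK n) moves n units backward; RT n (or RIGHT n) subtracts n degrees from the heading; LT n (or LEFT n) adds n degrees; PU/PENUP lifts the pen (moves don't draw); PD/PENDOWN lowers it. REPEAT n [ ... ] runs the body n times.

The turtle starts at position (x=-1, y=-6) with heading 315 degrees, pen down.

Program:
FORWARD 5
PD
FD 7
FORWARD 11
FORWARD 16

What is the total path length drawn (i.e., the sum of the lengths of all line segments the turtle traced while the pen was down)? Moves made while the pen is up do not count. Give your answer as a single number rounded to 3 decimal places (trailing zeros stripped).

Executing turtle program step by step:
Start: pos=(-1,-6), heading=315, pen down
FD 5: (-1,-6) -> (2.536,-9.536) [heading=315, draw]
PD: pen down
FD 7: (2.536,-9.536) -> (7.485,-14.485) [heading=315, draw]
FD 11: (7.485,-14.485) -> (15.263,-22.263) [heading=315, draw]
FD 16: (15.263,-22.263) -> (26.577,-33.577) [heading=315, draw]
Final: pos=(26.577,-33.577), heading=315, 4 segment(s) drawn

Segment lengths:
  seg 1: (-1,-6) -> (2.536,-9.536), length = 5
  seg 2: (2.536,-9.536) -> (7.485,-14.485), length = 7
  seg 3: (7.485,-14.485) -> (15.263,-22.263), length = 11
  seg 4: (15.263,-22.263) -> (26.577,-33.577), length = 16
Total = 39

Answer: 39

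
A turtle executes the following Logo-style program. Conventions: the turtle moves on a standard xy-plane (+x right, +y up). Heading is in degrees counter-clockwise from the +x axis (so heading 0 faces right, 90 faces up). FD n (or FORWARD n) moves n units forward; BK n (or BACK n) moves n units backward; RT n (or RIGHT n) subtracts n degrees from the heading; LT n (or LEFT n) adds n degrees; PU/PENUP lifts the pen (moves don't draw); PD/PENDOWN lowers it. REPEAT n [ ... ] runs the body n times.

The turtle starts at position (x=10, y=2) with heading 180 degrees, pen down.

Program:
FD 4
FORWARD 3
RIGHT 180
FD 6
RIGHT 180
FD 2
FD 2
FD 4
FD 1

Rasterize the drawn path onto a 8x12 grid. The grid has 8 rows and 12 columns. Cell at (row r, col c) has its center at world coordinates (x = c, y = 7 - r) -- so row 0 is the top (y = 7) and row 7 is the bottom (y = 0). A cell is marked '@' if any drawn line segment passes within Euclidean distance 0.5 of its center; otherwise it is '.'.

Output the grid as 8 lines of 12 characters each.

Answer: ............
............
............
............
............
@@@@@@@@@@@.
............
............

Derivation:
Segment 0: (10,2) -> (6,2)
Segment 1: (6,2) -> (3,2)
Segment 2: (3,2) -> (9,2)
Segment 3: (9,2) -> (7,2)
Segment 4: (7,2) -> (5,2)
Segment 5: (5,2) -> (1,2)
Segment 6: (1,2) -> (0,2)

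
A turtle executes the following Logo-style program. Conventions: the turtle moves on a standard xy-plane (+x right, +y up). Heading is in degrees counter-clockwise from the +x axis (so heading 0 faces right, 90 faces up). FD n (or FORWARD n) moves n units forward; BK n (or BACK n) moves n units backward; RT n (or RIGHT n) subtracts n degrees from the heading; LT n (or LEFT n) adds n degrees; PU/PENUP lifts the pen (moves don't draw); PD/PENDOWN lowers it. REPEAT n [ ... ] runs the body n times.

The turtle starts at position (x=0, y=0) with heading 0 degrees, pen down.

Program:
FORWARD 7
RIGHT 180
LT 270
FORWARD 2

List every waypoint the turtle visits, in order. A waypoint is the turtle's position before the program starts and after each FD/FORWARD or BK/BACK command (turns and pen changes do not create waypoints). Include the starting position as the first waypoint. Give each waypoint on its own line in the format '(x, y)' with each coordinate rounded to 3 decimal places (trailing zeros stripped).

Answer: (0, 0)
(7, 0)
(7, 2)

Derivation:
Executing turtle program step by step:
Start: pos=(0,0), heading=0, pen down
FD 7: (0,0) -> (7,0) [heading=0, draw]
RT 180: heading 0 -> 180
LT 270: heading 180 -> 90
FD 2: (7,0) -> (7,2) [heading=90, draw]
Final: pos=(7,2), heading=90, 2 segment(s) drawn
Waypoints (3 total):
(0, 0)
(7, 0)
(7, 2)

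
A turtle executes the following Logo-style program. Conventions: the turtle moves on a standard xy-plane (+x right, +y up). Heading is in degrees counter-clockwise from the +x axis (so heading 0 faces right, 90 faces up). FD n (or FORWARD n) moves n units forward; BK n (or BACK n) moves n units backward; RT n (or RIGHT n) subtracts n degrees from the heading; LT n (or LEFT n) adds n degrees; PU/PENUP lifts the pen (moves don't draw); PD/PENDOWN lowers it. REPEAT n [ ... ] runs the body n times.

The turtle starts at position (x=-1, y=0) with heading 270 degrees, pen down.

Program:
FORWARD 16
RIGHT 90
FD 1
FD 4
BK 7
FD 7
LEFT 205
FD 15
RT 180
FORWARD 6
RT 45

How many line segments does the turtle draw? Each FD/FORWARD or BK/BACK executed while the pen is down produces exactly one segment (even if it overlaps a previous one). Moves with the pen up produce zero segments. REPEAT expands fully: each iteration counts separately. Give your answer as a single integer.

Executing turtle program step by step:
Start: pos=(-1,0), heading=270, pen down
FD 16: (-1,0) -> (-1,-16) [heading=270, draw]
RT 90: heading 270 -> 180
FD 1: (-1,-16) -> (-2,-16) [heading=180, draw]
FD 4: (-2,-16) -> (-6,-16) [heading=180, draw]
BK 7: (-6,-16) -> (1,-16) [heading=180, draw]
FD 7: (1,-16) -> (-6,-16) [heading=180, draw]
LT 205: heading 180 -> 25
FD 15: (-6,-16) -> (7.595,-9.661) [heading=25, draw]
RT 180: heading 25 -> 205
FD 6: (7.595,-9.661) -> (2.157,-12.196) [heading=205, draw]
RT 45: heading 205 -> 160
Final: pos=(2.157,-12.196), heading=160, 7 segment(s) drawn
Segments drawn: 7

Answer: 7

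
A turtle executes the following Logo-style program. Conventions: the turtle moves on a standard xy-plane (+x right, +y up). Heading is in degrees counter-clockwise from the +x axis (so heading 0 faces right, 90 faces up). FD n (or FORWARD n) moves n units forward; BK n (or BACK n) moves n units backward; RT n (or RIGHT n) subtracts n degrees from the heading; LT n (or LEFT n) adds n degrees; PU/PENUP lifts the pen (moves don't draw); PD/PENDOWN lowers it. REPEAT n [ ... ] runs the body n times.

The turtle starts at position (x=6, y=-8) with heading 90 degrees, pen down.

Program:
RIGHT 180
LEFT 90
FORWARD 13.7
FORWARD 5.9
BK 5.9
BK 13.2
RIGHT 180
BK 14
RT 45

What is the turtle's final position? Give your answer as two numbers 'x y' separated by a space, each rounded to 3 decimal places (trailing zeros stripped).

Executing turtle program step by step:
Start: pos=(6,-8), heading=90, pen down
RT 180: heading 90 -> 270
LT 90: heading 270 -> 0
FD 13.7: (6,-8) -> (19.7,-8) [heading=0, draw]
FD 5.9: (19.7,-8) -> (25.6,-8) [heading=0, draw]
BK 5.9: (25.6,-8) -> (19.7,-8) [heading=0, draw]
BK 13.2: (19.7,-8) -> (6.5,-8) [heading=0, draw]
RT 180: heading 0 -> 180
BK 14: (6.5,-8) -> (20.5,-8) [heading=180, draw]
RT 45: heading 180 -> 135
Final: pos=(20.5,-8), heading=135, 5 segment(s) drawn

Answer: 20.5 -8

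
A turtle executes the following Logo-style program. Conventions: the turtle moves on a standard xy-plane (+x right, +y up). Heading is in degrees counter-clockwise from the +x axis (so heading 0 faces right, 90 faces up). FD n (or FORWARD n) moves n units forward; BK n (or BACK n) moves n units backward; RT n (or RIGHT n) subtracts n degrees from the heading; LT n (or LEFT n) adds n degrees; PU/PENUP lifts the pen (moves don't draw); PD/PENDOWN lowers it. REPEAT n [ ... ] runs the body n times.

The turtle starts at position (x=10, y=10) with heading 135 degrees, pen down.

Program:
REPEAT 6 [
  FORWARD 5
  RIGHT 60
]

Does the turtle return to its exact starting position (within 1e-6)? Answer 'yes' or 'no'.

Answer: yes

Derivation:
Executing turtle program step by step:
Start: pos=(10,10), heading=135, pen down
REPEAT 6 [
  -- iteration 1/6 --
  FD 5: (10,10) -> (6.464,13.536) [heading=135, draw]
  RT 60: heading 135 -> 75
  -- iteration 2/6 --
  FD 5: (6.464,13.536) -> (7.759,18.365) [heading=75, draw]
  RT 60: heading 75 -> 15
  -- iteration 3/6 --
  FD 5: (7.759,18.365) -> (12.588,19.659) [heading=15, draw]
  RT 60: heading 15 -> 315
  -- iteration 4/6 --
  FD 5: (12.588,19.659) -> (16.124,16.124) [heading=315, draw]
  RT 60: heading 315 -> 255
  -- iteration 5/6 --
  FD 5: (16.124,16.124) -> (14.83,11.294) [heading=255, draw]
  RT 60: heading 255 -> 195
  -- iteration 6/6 --
  FD 5: (14.83,11.294) -> (10,10) [heading=195, draw]
  RT 60: heading 195 -> 135
]
Final: pos=(10,10), heading=135, 6 segment(s) drawn

Start position: (10, 10)
Final position: (10, 10)
Distance = 0; < 1e-6 -> CLOSED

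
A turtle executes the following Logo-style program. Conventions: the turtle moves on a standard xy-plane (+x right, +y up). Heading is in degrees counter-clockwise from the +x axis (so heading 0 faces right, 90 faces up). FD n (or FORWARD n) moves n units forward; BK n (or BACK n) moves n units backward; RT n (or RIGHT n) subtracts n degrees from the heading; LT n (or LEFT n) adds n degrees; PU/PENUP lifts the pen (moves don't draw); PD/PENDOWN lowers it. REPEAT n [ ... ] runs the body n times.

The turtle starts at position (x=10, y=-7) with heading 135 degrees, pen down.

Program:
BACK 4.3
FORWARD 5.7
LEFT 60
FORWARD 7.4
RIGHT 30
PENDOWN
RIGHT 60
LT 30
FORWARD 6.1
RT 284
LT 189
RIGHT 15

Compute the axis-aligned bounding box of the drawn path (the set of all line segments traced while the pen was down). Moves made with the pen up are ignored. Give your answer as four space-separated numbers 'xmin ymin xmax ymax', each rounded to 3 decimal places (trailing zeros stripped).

Answer: -2.451 -10.041 13.041 -3.612

Derivation:
Executing turtle program step by step:
Start: pos=(10,-7), heading=135, pen down
BK 4.3: (10,-7) -> (13.041,-10.041) [heading=135, draw]
FD 5.7: (13.041,-10.041) -> (9.01,-6.01) [heading=135, draw]
LT 60: heading 135 -> 195
FD 7.4: (9.01,-6.01) -> (1.862,-7.925) [heading=195, draw]
RT 30: heading 195 -> 165
PD: pen down
RT 60: heading 165 -> 105
LT 30: heading 105 -> 135
FD 6.1: (1.862,-7.925) -> (-2.451,-3.612) [heading=135, draw]
RT 284: heading 135 -> 211
LT 189: heading 211 -> 40
RT 15: heading 40 -> 25
Final: pos=(-2.451,-3.612), heading=25, 4 segment(s) drawn

Segment endpoints: x in {-2.451, 1.862, 9.01, 10, 13.041}, y in {-10.041, -7.925, -7, -6.01, -3.612}
xmin=-2.451, ymin=-10.041, xmax=13.041, ymax=-3.612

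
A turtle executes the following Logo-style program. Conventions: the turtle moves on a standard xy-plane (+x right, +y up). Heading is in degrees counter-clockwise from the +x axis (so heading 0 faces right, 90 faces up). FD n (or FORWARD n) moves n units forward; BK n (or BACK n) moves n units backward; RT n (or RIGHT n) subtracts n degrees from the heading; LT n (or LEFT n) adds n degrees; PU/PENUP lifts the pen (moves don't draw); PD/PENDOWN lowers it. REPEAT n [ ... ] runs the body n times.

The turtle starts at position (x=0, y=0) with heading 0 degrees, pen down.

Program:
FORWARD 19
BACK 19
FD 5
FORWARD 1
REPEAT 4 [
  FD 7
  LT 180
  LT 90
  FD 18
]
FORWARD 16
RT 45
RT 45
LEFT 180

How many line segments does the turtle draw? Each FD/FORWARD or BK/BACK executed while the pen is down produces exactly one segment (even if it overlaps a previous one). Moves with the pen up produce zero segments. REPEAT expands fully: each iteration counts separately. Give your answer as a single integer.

Executing turtle program step by step:
Start: pos=(0,0), heading=0, pen down
FD 19: (0,0) -> (19,0) [heading=0, draw]
BK 19: (19,0) -> (0,0) [heading=0, draw]
FD 5: (0,0) -> (5,0) [heading=0, draw]
FD 1: (5,0) -> (6,0) [heading=0, draw]
REPEAT 4 [
  -- iteration 1/4 --
  FD 7: (6,0) -> (13,0) [heading=0, draw]
  LT 180: heading 0 -> 180
  LT 90: heading 180 -> 270
  FD 18: (13,0) -> (13,-18) [heading=270, draw]
  -- iteration 2/4 --
  FD 7: (13,-18) -> (13,-25) [heading=270, draw]
  LT 180: heading 270 -> 90
  LT 90: heading 90 -> 180
  FD 18: (13,-25) -> (-5,-25) [heading=180, draw]
  -- iteration 3/4 --
  FD 7: (-5,-25) -> (-12,-25) [heading=180, draw]
  LT 180: heading 180 -> 0
  LT 90: heading 0 -> 90
  FD 18: (-12,-25) -> (-12,-7) [heading=90, draw]
  -- iteration 4/4 --
  FD 7: (-12,-7) -> (-12,0) [heading=90, draw]
  LT 180: heading 90 -> 270
  LT 90: heading 270 -> 0
  FD 18: (-12,0) -> (6,0) [heading=0, draw]
]
FD 16: (6,0) -> (22,0) [heading=0, draw]
RT 45: heading 0 -> 315
RT 45: heading 315 -> 270
LT 180: heading 270 -> 90
Final: pos=(22,0), heading=90, 13 segment(s) drawn
Segments drawn: 13

Answer: 13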